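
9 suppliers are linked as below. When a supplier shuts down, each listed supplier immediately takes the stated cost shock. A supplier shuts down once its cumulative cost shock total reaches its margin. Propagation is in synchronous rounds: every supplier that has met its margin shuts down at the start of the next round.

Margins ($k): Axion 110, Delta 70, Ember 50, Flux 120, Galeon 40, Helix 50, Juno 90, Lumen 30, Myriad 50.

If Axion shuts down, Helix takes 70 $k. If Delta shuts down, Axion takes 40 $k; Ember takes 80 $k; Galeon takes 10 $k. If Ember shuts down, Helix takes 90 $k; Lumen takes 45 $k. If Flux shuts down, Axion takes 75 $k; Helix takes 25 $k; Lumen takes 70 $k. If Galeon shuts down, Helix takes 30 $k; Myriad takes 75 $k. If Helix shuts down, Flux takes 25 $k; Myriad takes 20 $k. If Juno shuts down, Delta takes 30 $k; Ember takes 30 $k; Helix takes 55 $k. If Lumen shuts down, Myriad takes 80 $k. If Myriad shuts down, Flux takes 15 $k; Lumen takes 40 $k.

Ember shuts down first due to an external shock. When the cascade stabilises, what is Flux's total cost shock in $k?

Round 1 — Ember shuts down (initial).
  Helix: +90 → 90 ≥ 50
  Lumen: +45 → 45 ≥ 30
Round 2 — Helix, Lumen shut down.
  Flux: +25 → 25 < 120
  Myriad: +20+80 → 100 ≥ 50
Round 3 — Myriad shuts down.
  Flux: +15 → 40 < 120
No further shutdowns.

40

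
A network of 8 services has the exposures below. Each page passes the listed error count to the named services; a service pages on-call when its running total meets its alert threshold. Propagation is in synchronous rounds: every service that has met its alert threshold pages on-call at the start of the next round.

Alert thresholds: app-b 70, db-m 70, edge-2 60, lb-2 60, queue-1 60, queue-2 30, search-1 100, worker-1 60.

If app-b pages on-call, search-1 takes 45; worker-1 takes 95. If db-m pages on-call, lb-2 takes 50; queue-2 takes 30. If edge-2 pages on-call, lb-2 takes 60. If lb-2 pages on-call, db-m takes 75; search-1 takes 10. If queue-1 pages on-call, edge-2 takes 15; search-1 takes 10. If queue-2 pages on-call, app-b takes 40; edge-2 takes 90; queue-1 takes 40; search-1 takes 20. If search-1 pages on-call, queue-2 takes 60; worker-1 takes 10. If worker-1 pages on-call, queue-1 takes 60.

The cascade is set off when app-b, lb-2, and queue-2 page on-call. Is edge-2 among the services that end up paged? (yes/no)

Round 1 — app-b, lb-2, queue-2 page on-call (initial).
  db-m: +75 → 75 ≥ 70
  edge-2: +90 → 90 ≥ 60
  queue-1: +40 → 40 < 60
  search-1: +45+10+20 → 75 < 100
  worker-1: +95 → 95 ≥ 60
Round 2 — db-m, edge-2, worker-1 page on-call.
  queue-1: +60 → 100 ≥ 60
Round 3 — queue-1 pages on-call.
  search-1: +10 → 85 < 100
No further pages.

yes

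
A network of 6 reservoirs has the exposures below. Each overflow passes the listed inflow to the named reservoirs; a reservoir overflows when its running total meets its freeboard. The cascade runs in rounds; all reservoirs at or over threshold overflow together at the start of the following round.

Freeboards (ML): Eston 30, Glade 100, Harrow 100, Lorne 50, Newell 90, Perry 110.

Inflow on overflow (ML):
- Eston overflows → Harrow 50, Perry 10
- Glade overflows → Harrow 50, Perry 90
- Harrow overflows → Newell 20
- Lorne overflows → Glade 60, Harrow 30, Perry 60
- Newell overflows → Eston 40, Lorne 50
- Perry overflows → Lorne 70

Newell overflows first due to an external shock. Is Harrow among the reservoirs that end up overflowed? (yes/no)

Round 1 — Newell overflows (initial).
  Eston: +40 → 40 ≥ 30
  Lorne: +50 → 50 ≥ 50
Round 2 — Eston, Lorne overflow.
  Glade: +60 → 60 < 100
  Harrow: +50+30 → 80 < 100
  Perry: +10+60 → 70 < 110
No further overflows.

no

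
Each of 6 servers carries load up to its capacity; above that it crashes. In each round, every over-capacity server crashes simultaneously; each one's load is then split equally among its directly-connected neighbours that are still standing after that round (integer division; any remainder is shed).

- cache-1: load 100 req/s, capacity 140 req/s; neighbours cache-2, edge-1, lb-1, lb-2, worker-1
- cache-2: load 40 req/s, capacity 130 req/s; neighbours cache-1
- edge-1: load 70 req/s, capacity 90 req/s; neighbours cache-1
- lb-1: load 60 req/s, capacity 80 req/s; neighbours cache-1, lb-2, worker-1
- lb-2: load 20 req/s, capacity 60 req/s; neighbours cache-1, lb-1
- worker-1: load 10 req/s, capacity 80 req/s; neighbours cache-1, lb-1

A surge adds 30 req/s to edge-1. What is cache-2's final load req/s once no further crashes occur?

Round 1 — edge-1 at 100 > 90. edge-1 crashes.
  edge-1 sheds 100 req/s to cache-1: 100 each.
    cache-1: 100+100 = 200 > 140
Round 2 — cache-1 crashes.
  cache-1 sheds 200 req/s to cache-2, lb-1, lb-2, worker-1: 50 each.
    cache-2: 40+50 = 90 ≤ 130
    lb-1: 60+50 = 110 > 80
    lb-2: 20+50 = 70 > 60
    worker-1: 10+50 = 60 ≤ 80
Round 3 — lb-1, lb-2 crash.
  lb-1 sheds 110 req/s to worker-1: 110 each.
    worker-1: 60+110 = 170 > 80
  lb-2 sheds 70 req/s: no online neighbours, lost.
Round 4 — worker-1 crashes.
  worker-1 sheds 170 req/s: no online neighbours, lost.
No further crashes.

90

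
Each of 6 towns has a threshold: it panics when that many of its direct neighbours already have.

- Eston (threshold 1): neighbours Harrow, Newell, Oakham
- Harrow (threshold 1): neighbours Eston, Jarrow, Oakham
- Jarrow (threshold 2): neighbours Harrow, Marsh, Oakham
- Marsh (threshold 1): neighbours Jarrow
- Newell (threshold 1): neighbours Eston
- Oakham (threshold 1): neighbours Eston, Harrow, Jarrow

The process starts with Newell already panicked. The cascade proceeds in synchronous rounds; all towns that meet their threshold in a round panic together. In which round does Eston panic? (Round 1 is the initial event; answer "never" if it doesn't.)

2

Round 1 — Newell panics (initial).
Round 2 — checking thresholds:
  Eston: 1 of 3 neighbours ≥ 1, panics.
Round 3 — checking thresholds:
  Harrow: 1 of 3 neighbours ≥ 1, panics.
  Oakham: 1 of 3 neighbours ≥ 1, panics.
Round 4 — checking thresholds:
  Jarrow: 2 of 3 neighbours ≥ 2, panics.
Round 5 — checking thresholds:
  Marsh: 1 of 1 neighbours ≥ 1, panics.
Round 6 — no new panics; cascade stops.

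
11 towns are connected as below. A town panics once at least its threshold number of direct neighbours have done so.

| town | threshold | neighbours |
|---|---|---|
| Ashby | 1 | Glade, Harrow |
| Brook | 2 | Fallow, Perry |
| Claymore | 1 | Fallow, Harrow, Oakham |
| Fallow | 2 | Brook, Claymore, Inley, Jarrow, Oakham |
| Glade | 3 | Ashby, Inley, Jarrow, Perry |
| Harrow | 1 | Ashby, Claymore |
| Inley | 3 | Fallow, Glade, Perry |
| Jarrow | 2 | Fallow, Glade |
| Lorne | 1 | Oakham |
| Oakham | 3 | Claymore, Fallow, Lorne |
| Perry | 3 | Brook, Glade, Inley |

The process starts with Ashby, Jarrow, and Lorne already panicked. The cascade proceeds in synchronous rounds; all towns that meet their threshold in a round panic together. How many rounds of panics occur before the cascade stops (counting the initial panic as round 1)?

5

Round 1 — Ashby, Jarrow, Lorne panic (initial).
Round 2 — checking thresholds:
  Fallow: 1 of 5 neighbours < 2, holds.
  Glade: 2 of 4 neighbours < 3, holds.
  Harrow: 1 of 2 neighbours ≥ 1, panics.
  Oakham: 1 of 3 neighbours < 3, holds.
Round 3 — checking thresholds:
  Claymore: 1 of 3 neighbours ≥ 1, panics.
  Fallow: 1 of 5 neighbours < 2, holds.
  Glade: 2 of 4 neighbours < 3, holds.
  Oakham: 1 of 3 neighbours < 3, holds.
Round 4 — checking thresholds:
  Fallow: 2 of 5 neighbours ≥ 2, panics.
  Glade: 2 of 4 neighbours < 3, holds.
  Oakham: 2 of 3 neighbours < 3, holds.
Round 5 — checking thresholds:
  Brook: 1 of 2 neighbours < 2, holds.
  Glade: 2 of 4 neighbours < 3, holds.
  Inley: 1 of 3 neighbours < 3, holds.
  Oakham: 3 of 3 neighbours ≥ 3, panics.
Round 6 — no new panics; cascade stops.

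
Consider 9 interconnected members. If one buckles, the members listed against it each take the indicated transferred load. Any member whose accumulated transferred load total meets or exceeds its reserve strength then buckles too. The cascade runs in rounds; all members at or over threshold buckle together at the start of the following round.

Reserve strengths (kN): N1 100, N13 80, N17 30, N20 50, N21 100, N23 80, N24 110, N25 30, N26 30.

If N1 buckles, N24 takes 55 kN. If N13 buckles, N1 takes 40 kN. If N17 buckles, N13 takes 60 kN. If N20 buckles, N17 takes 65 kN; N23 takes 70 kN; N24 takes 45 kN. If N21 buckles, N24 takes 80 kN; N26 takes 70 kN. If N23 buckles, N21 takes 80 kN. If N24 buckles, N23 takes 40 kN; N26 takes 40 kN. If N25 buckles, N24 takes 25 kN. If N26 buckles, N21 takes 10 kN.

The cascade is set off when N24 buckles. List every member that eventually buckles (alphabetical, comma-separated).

N24, N26

Round 1 — N24 buckles (initial).
  N23: +40 → 40 < 80
  N26: +40 → 40 ≥ 30
Round 2 — N26 buckles.
  N21: +10 → 10 < 100
No further bucklings.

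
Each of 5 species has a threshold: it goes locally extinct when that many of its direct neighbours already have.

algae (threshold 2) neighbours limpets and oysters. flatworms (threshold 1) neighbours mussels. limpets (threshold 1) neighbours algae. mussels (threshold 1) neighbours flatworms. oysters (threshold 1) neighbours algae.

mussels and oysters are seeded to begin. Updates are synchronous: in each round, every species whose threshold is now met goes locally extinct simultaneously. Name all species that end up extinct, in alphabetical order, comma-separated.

Round 1 — mussels, oysters go locally extinct (initial).
Round 2 — checking thresholds:
  algae: 1 of 2 neighbours < 2, not yet.
  flatworms: 1 of 1 neighbours ≥ 1, goes locally extinct.
Round 3 — no new extinctions; cascade stops.

flatworms, mussels, oysters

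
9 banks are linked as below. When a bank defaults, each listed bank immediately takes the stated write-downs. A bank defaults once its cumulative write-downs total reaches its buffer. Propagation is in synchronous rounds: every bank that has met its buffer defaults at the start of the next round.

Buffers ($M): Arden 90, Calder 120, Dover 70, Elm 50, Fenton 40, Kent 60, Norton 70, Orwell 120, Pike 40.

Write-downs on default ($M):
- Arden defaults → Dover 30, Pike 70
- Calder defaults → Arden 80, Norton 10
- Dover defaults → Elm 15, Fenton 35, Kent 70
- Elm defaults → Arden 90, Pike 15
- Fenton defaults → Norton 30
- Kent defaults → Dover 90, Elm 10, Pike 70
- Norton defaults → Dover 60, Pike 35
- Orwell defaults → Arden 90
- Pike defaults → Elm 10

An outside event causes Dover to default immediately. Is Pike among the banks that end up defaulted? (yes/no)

Round 1 — Dover defaults (initial).
  Elm: +15 → 15 < 50
  Fenton: +35 → 35 < 40
  Kent: +70 → 70 ≥ 60
Round 2 — Kent defaults.
  Elm: +10 → 25 < 50
  Pike: +70 → 70 ≥ 40
Round 3 — Pike defaults.
  Elm: +10 → 35 < 50
No further defaults.

yes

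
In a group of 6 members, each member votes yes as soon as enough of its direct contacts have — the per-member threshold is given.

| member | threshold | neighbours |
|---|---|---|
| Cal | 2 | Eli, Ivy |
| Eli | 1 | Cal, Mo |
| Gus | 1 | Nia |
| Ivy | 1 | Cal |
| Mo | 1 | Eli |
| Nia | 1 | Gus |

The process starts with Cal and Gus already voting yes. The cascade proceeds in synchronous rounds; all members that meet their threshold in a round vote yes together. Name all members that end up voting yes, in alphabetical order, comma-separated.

Round 1 — Cal, Gus vote yes (initial).
Round 2 — checking thresholds:
  Eli: 1 of 2 neighbours ≥ 1, votes yes.
  Ivy: 1 of 1 neighbours ≥ 1, votes yes.
  Nia: 1 of 1 neighbours ≥ 1, votes yes.
Round 3 — checking thresholds:
  Mo: 1 of 1 neighbours ≥ 1, votes yes.
Round 4 — no new yes votes; cascade stops.

Cal, Eli, Gus, Ivy, Mo, Nia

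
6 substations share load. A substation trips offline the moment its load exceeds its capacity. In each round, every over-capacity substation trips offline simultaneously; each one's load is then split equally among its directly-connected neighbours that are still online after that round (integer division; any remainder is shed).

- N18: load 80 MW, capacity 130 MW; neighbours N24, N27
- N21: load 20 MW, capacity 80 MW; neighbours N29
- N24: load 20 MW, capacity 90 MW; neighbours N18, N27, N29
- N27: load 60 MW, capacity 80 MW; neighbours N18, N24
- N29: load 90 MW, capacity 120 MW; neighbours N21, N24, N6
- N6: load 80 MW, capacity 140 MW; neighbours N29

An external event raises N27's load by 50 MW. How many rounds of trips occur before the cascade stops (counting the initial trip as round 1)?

5

Round 1 — N27 at 110 > 80. N27 trips offline.
  N27 sheds 110 MW to N18, N24: 55 each.
    N18: 80+55 = 135 > 130
    N24: 20+55 = 75 ≤ 90
Round 2 — N18 trips offline.
  N18 sheds 135 MW to N24: 135 each.
    N24: 75+135 = 210 > 90
Round 3 — N24 trips offline.
  N24 sheds 210 MW to N29: 210 each.
    N29: 90+210 = 300 > 120
Round 4 — N29 trips offline.
  N29 sheds 300 MW to N21, N6: 150 each.
    N21: 20+150 = 170 > 80
    N6: 80+150 = 230 > 140
Round 5 — N21, N6 trip offline.
  N21 sheds 170 MW: no online neighbours, lost.
  N6 sheds 230 MW: no online neighbours, lost.
No further trips.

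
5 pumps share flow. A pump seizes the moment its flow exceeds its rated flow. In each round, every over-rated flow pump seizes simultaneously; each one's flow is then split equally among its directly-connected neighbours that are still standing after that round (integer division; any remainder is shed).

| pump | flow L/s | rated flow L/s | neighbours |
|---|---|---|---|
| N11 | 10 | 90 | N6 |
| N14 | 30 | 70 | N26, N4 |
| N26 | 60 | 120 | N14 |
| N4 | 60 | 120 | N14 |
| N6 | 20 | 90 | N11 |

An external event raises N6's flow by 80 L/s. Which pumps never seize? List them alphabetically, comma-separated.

Round 1 — N6 at 100 > 90. N6 seizes.
  N6 sheds 100 L/s to N11: 100 each.
    N11: 10+100 = 110 > 90
Round 2 — N11 seizes.
  N11 sheds 110 L/s: no online neighbours, lost.
No further seizures.

N14, N26, N4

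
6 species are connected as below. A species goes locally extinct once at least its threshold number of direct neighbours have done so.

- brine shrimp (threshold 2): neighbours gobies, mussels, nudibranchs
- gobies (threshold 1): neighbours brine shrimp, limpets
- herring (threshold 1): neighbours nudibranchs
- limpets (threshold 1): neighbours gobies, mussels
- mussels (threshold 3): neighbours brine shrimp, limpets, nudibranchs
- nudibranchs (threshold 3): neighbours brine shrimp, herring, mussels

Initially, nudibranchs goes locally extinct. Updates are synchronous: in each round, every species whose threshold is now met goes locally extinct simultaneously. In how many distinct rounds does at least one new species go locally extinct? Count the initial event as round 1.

Round 1 — nudibranchs goes locally extinct (initial).
Round 2 — checking thresholds:
  brine shrimp: 1 of 3 neighbours < 2, below threshold.
  herring: 1 of 1 neighbours ≥ 1, goes locally extinct.
  mussels: 1 of 3 neighbours < 3, below threshold.
Round 3 — no new extinctions; cascade stops.

2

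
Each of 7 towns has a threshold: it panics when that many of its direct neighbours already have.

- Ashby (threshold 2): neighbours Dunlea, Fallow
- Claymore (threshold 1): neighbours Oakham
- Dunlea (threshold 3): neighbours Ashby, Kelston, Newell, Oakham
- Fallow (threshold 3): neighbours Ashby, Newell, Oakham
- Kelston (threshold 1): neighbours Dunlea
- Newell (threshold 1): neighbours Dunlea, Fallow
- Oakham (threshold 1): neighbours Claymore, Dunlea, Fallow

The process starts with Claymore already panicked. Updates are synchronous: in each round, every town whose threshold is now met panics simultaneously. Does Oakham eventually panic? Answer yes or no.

Round 1 — Claymore panics (initial).
Round 2 — checking thresholds:
  Oakham: 1 of 3 neighbours ≥ 1, panics.
Round 3 — no new panics; cascade stops.

yes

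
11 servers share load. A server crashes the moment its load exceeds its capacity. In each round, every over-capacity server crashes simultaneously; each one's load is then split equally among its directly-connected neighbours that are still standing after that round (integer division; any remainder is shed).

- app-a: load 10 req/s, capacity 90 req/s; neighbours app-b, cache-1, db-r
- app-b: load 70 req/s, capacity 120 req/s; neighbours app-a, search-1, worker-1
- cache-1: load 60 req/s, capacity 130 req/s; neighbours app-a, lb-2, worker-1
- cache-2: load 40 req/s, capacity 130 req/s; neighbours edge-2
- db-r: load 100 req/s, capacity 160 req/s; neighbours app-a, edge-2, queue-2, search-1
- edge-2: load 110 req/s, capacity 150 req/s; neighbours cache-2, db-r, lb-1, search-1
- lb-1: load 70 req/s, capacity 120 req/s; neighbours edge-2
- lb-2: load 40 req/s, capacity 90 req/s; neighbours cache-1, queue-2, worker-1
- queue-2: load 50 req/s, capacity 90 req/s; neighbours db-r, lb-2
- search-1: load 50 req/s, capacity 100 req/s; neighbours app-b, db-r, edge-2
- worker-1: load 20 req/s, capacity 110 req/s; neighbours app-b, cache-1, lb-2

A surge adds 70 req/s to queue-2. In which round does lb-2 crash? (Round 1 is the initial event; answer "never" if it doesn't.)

Round 1 — queue-2 at 120 > 90. queue-2 crashes.
  queue-2 sheds 120 req/s to db-r, lb-2: 60 each.
    db-r: 100+60 = 160 ≤ 160
    lb-2: 40+60 = 100 > 90
Round 2 — lb-2 crashes.
  lb-2 sheds 100 req/s to cache-1, worker-1: 50 each.
    cache-1: 60+50 = 110 ≤ 130
    worker-1: 20+50 = 70 ≤ 110
No further crashes.

2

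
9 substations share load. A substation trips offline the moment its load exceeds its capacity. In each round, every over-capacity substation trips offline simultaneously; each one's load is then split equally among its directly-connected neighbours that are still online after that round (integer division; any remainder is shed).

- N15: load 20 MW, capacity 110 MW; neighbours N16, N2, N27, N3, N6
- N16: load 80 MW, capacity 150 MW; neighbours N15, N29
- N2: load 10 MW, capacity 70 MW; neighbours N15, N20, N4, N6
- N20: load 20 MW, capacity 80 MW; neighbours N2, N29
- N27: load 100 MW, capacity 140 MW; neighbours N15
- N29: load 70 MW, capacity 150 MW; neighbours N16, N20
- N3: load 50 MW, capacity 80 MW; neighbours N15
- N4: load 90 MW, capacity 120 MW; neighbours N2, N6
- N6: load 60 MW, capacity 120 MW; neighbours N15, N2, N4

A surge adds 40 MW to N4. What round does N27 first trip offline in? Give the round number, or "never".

4

Round 1 — N4 at 130 > 120. N4 trips offline.
  N4 sheds 130 MW to N2, N6: 65 each.
    N2: 10+65 = 75 > 70
    N6: 60+65 = 125 > 120
Round 2 — N2, N6 trip offline.
  N2 sheds 75 MW to N15, N20: 37 each (1 lost).
    N15: 20+37 = 57 ≤ 110
    N20: 20+37 = 57 ≤ 80
  N6 sheds 125 MW to N15: 125 each.
    N15: 57+125 = 182 > 110
Round 3 — N15 trips offline.
  N15 sheds 182 MW to N16, N27, N3: 60 each (2 lost).
    N16: 80+60 = 140 ≤ 150
    N27: 100+60 = 160 > 140
    N3: 50+60 = 110 > 80
Round 4 — N27, N3 trip offline.
  N27 sheds 160 MW: no online neighbours, lost.
  N3 sheds 110 MW: no online neighbours, lost.
No further trips.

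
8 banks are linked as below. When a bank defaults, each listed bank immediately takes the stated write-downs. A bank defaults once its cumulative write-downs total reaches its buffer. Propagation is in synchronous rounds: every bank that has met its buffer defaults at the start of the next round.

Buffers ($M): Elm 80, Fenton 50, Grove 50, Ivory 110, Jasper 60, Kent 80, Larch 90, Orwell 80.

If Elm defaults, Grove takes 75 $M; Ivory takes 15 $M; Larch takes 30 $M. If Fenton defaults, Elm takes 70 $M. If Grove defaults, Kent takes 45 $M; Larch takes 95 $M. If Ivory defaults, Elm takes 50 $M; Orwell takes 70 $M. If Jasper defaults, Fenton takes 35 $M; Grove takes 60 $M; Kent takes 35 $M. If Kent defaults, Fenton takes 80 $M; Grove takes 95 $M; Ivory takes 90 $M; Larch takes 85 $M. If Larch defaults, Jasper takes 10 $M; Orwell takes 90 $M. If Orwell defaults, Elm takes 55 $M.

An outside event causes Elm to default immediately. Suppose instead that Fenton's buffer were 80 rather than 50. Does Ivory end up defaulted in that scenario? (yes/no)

With Fenton's buffer at 80:
Round 1 — Elm defaults (initial).
  Grove: +75 → 75 ≥ 50
  Ivory: +15 → 15 < 110
  Larch: +30 → 30 < 90
Round 2 — Grove defaults.
  Kent: +45 → 45 < 80
  Larch: +95 → 125 ≥ 90
Round 3 — Larch defaults.
  Jasper: +10 → 10 < 60
  Orwell: +90 → 90 ≥ 80
Round 4 — Orwell defaults.
No further defaults.

no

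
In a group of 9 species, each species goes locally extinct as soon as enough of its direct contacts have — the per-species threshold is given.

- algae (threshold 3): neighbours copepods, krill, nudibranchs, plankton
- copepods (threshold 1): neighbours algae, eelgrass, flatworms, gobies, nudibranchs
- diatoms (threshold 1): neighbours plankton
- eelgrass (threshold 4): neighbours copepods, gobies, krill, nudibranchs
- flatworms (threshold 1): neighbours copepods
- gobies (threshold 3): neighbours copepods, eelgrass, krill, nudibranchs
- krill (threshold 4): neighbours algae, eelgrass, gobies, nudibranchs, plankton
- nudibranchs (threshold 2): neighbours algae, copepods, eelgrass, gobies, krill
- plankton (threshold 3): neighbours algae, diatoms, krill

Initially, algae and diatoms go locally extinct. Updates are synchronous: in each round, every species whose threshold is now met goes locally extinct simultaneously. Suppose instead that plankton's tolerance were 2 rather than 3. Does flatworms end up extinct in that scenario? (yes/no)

yes

With plankton's tolerance at 2:
Round 1 — algae, diatoms go locally extinct (initial).
Round 2 — checking thresholds:
  copepods: 1 of 5 neighbours ≥ 1, goes locally extinct.
  krill: 1 of 5 neighbours < 4, below threshold.
  nudibranchs: 1 of 5 neighbours < 2, below threshold.
  plankton: 2 of 3 neighbours ≥ 2, goes locally extinct.
Round 3 — checking thresholds:
  eelgrass: 1 of 4 neighbours < 4, below threshold.
  flatworms: 1 of 1 neighbours ≥ 1, goes locally extinct.
  gobies: 1 of 4 neighbours < 3, below threshold.
  krill: 2 of 5 neighbours < 4, below threshold.
  nudibranchs: 2 of 5 neighbours ≥ 2, goes locally extinct.
Round 4 — no new extinctions; cascade stops.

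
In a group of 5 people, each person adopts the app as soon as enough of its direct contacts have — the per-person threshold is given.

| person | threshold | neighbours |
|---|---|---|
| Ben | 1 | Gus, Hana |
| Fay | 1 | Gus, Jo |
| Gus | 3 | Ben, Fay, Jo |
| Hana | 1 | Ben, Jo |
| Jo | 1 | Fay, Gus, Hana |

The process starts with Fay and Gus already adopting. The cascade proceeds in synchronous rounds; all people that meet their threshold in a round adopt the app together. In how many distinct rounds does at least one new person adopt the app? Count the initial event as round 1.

3

Round 1 — Fay, Gus adopt the app (initial).
Round 2 — checking thresholds:
  Ben: 1 of 2 neighbours ≥ 1, adopts the app.
  Jo: 2 of 3 neighbours ≥ 1, adopts the app.
Round 3 — checking thresholds:
  Hana: 2 of 2 neighbours ≥ 1, adopts the app.
Round 4 — no new adoptions; cascade stops.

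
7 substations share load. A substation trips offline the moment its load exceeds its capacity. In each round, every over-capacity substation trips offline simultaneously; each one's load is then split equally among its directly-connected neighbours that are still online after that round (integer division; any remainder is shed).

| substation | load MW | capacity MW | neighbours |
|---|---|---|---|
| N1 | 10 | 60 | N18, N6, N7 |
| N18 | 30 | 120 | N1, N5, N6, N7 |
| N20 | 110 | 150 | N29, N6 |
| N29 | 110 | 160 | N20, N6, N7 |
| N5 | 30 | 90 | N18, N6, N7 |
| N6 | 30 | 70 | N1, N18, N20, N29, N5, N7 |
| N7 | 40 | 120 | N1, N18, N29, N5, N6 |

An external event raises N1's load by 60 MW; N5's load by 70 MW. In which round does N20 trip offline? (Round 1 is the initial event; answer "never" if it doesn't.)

Round 1 — N1 at 70 > 60; N5 at 100 > 90. N1, N5 trip offline.
  N1 sheds 70 MW to N18, N6, N7: 23 each (1 lost).
    N18: 30+23 = 53 ≤ 120
    N6: 30+23 = 53 ≤ 70
    N7: 40+23 = 63 ≤ 120
  N5 sheds 100 MW to N18, N6, N7: 33 each (1 lost).
    N18: 53+33 = 86 ≤ 120
    N6: 53+33 = 86 > 70
    N7: 63+33 = 96 ≤ 120
Round 2 — N6 trips offline.
  N6 sheds 86 MW to N18, N20, N29, N7: 21 each (2 lost).
    N18: 86+21 = 107 ≤ 120
    N20: 110+21 = 131 ≤ 150
    N29: 110+21 = 131 ≤ 160
    N7: 96+21 = 117 ≤ 120
No further trips.

never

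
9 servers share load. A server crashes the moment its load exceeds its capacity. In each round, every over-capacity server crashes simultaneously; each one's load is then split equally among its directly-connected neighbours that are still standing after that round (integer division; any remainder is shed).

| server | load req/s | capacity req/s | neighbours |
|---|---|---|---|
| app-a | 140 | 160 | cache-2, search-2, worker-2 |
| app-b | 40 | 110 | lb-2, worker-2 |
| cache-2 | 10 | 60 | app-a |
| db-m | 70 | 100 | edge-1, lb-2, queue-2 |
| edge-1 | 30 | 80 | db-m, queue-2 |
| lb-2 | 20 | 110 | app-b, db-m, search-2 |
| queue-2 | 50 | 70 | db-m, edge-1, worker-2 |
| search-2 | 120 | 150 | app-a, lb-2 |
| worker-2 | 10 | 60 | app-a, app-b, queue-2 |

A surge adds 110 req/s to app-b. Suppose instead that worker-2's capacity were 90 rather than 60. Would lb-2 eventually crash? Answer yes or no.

no

With worker-2's capacity at 90:
Round 1 — app-b at 150 > 110. app-b crashes.
  app-b sheds 150 req/s to lb-2, worker-2: 75 each.
    lb-2: 20+75 = 95 ≤ 110
    worker-2: 10+75 = 85 ≤ 90
No further crashes.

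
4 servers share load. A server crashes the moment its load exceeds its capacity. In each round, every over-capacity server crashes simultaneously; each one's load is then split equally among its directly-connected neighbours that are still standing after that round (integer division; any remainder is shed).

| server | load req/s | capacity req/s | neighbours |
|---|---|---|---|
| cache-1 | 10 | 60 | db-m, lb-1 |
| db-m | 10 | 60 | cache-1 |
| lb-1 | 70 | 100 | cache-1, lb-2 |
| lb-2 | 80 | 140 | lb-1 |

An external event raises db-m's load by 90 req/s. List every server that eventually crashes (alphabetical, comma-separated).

Round 1 — db-m at 100 > 60. db-m crashes.
  db-m sheds 100 req/s to cache-1: 100 each.
    cache-1: 10+100 = 110 > 60
Round 2 — cache-1 crashes.
  cache-1 sheds 110 req/s to lb-1: 110 each.
    lb-1: 70+110 = 180 > 100
Round 3 — lb-1 crashes.
  lb-1 sheds 180 req/s to lb-2: 180 each.
    lb-2: 80+180 = 260 > 140
Round 4 — lb-2 crashes.
  lb-2 sheds 260 req/s: no online neighbours, lost.
No further crashes.

cache-1, db-m, lb-1, lb-2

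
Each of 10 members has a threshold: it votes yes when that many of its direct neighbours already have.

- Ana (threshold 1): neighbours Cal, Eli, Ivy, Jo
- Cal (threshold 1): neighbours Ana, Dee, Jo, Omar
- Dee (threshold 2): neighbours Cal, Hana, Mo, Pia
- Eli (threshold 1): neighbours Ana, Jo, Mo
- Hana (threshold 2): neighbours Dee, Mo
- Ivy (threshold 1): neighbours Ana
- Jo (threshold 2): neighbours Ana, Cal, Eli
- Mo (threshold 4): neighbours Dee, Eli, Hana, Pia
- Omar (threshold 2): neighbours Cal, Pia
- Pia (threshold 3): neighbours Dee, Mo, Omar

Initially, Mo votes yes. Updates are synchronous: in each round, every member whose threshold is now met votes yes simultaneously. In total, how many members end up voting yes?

Round 1 — Mo votes yes (initial).
Round 2 — checking thresholds:
  Dee: 1 of 4 neighbours < 2, not yet.
  Eli: 1 of 3 neighbours ≥ 1, votes yes.
  Hana: 1 of 2 neighbours < 2, not yet.
  Pia: 1 of 3 neighbours < 3, not yet.
Round 3 — checking thresholds:
  Ana: 1 of 4 neighbours ≥ 1, votes yes.
  Dee: 1 of 4 neighbours < 2, not yet.
  Hana: 1 of 2 neighbours < 2, not yet.
  Jo: 1 of 3 neighbours < 2, not yet.
  Pia: 1 of 3 neighbours < 3, not yet.
Round 4 — checking thresholds:
  Cal: 1 of 4 neighbours ≥ 1, votes yes.
  Dee: 1 of 4 neighbours < 2, not yet.
  Hana: 1 of 2 neighbours < 2, not yet.
  Ivy: 1 of 1 neighbours ≥ 1, votes yes.
  Jo: 2 of 3 neighbours ≥ 2, votes yes.
  Pia: 1 of 3 neighbours < 3, not yet.
Round 5 — checking thresholds:
  Dee: 2 of 4 neighbours ≥ 2, votes yes.
  Hana: 1 of 2 neighbours < 2, not yet.
  Omar: 1 of 2 neighbours < 2, not yet.
  Pia: 1 of 3 neighbours < 3, not yet.
Round 6 — checking thresholds:
  Hana: 2 of 2 neighbours ≥ 2, votes yes.
  Omar: 1 of 2 neighbours < 2, not yet.
  Pia: 2 of 3 neighbours < 3, not yet.
Round 7 — no new yes votes; cascade stops.

8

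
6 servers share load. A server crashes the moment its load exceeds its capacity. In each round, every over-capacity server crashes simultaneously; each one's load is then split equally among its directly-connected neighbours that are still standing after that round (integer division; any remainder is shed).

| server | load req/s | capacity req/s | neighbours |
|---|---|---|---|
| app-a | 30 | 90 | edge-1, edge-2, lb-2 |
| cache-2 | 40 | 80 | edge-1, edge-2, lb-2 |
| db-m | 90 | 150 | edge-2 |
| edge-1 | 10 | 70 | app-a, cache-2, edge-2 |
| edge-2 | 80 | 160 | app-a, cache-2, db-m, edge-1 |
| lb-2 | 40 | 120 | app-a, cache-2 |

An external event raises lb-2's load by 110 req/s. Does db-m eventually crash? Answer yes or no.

yes

Round 1 — lb-2 at 150 > 120. lb-2 crashes.
  lb-2 sheds 150 req/s to app-a, cache-2: 75 each.
    app-a: 30+75 = 105 > 90
    cache-2: 40+75 = 115 > 80
Round 2 — app-a, cache-2 crash.
  app-a sheds 105 req/s to edge-1, edge-2: 52 each (1 lost).
    edge-1: 10+52 = 62 ≤ 70
    edge-2: 80+52 = 132 ≤ 160
  cache-2 sheds 115 req/s to edge-1, edge-2: 57 each (1 lost).
    edge-1: 62+57 = 119 > 70
    edge-2: 132+57 = 189 > 160
Round 3 — edge-1, edge-2 crash.
  edge-1 sheds 119 req/s: no online neighbours, lost.
  edge-2 sheds 189 req/s to db-m: 189 each.
    db-m: 90+189 = 279 > 150
Round 4 — db-m crashes.
  db-m sheds 279 req/s: no online neighbours, lost.
No further crashes.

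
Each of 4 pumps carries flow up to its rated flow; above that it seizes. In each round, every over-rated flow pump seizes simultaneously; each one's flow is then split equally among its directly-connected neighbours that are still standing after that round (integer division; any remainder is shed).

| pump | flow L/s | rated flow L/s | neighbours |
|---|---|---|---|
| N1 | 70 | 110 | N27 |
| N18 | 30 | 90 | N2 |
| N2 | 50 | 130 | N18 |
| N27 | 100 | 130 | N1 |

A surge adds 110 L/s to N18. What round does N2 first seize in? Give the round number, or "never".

2

Round 1 — N18 at 140 > 90. N18 seizes.
  N18 sheds 140 L/s to N2: 140 each.
    N2: 50+140 = 190 > 130
Round 2 — N2 seizes.
  N2 sheds 190 L/s: no online neighbours, lost.
No further seizures.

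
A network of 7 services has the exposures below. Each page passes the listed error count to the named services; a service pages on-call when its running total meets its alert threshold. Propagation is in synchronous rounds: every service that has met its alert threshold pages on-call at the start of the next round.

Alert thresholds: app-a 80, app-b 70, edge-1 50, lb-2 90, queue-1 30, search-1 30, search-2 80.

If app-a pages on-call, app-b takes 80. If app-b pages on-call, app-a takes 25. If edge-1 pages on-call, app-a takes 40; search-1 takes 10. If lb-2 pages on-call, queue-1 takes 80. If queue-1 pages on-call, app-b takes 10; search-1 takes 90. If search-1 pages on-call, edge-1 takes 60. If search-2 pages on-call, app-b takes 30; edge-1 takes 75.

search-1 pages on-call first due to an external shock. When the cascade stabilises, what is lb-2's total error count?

Round 1 — search-1 pages on-call (initial).
  edge-1: +60 → 60 ≥ 50
Round 2 — edge-1 pages on-call.
  app-a: +40 → 40 < 80
No further pages.

0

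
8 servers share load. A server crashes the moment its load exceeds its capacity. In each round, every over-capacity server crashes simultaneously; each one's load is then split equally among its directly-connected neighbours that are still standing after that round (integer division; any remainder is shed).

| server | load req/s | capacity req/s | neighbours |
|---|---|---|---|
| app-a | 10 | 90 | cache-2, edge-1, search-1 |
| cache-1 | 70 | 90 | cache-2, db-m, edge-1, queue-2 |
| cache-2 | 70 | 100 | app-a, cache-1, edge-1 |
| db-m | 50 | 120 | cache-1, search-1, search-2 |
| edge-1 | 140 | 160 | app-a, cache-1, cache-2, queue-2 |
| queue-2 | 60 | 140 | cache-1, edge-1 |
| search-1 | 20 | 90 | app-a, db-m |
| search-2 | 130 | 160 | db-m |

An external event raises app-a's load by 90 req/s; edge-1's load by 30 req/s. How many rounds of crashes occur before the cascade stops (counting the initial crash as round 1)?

Round 1 — app-a at 100 > 90; edge-1 at 170 > 160. app-a, edge-1 crash.
  app-a sheds 100 req/s to cache-2, search-1: 50 each.
    cache-2: 70+50 = 120 > 100
    search-1: 20+50 = 70 ≤ 90
  edge-1 sheds 170 req/s to cache-1, cache-2, queue-2: 56 each (2 lost).
    cache-1: 70+56 = 126 > 90
    cache-2: 120+56 = 176 > 100
    queue-2: 60+56 = 116 ≤ 140
Round 2 — cache-1, cache-2 crash.
  cache-1 sheds 126 req/s to db-m, queue-2: 63 each.
    db-m: 50+63 = 113 ≤ 120
    queue-2: 116+63 = 179 > 140
  cache-2 sheds 176 req/s: no online neighbours, lost.
Round 3 — queue-2 crashes.
  queue-2 sheds 179 req/s: no online neighbours, lost.
No further crashes.

3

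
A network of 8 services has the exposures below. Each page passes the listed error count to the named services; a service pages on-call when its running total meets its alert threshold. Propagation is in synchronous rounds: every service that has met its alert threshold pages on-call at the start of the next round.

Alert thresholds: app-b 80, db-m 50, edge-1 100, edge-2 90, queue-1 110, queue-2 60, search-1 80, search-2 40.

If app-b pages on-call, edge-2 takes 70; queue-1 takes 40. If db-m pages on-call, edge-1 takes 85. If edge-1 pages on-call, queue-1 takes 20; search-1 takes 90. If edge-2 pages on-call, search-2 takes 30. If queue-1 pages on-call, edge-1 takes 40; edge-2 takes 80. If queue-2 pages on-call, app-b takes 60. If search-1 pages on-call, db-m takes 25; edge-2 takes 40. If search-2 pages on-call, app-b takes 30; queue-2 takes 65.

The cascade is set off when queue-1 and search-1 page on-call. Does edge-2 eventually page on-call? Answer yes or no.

Round 1 — queue-1, search-1 page on-call (initial).
  db-m: +25 → 25 < 50
  edge-1: +40 → 40 < 100
  edge-2: +80+40 → 120 ≥ 90
Round 2 — edge-2 pages on-call.
  search-2: +30 → 30 < 40
No further pages.

yes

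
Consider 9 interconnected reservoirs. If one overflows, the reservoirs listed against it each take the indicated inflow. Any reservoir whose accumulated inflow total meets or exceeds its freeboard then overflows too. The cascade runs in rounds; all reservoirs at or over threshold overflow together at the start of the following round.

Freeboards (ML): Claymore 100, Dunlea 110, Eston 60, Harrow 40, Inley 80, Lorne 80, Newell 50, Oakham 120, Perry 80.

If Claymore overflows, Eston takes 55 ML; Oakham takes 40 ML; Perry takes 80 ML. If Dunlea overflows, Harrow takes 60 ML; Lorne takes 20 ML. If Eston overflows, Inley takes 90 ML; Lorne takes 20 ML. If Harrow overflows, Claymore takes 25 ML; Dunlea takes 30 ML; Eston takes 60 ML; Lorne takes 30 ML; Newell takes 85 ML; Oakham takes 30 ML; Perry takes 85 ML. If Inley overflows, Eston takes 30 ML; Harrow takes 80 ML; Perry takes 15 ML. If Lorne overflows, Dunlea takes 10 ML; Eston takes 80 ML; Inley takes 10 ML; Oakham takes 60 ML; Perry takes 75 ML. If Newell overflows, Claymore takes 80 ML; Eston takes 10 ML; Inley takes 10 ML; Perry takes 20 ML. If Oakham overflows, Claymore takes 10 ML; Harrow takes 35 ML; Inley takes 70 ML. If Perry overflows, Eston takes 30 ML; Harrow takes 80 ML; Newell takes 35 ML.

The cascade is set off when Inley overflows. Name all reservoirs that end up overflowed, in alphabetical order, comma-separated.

Round 1 — Inley overflows (initial).
  Eston: +30 → 30 < 60
  Harrow: +80 → 80 ≥ 40
  Perry: +15 → 15 < 80
Round 2 — Harrow overflows.
  Claymore: +25 → 25 < 100
  Dunlea: +30 → 30 < 110
  Eston: +60 → 90 ≥ 60
  Lorne: +30 → 30 < 80
  Newell: +85 → 85 ≥ 50
  Oakham: +30 → 30 < 120
  Perry: +85 → 100 ≥ 80
Round 3 — Eston, Newell, Perry overflow.
  Claymore: +80 → 105 ≥ 100
  Lorne: +20 → 50 < 80
Round 4 — Claymore overflows.
  Oakham: +40 → 70 < 120
No further overflows.

Claymore, Eston, Harrow, Inley, Newell, Perry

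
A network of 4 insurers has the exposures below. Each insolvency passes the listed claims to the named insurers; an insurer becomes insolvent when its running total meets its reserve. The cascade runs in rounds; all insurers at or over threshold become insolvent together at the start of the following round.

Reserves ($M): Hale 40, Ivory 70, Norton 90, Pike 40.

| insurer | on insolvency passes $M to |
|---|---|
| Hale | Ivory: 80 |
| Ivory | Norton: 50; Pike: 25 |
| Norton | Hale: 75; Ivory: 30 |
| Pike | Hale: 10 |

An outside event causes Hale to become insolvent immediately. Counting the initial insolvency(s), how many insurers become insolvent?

2

Round 1 — Hale becomes insolvent (initial).
  Ivory: +80 → 80 ≥ 70
Round 2 — Ivory becomes insolvent.
  Norton: +50 → 50 < 90
  Pike: +25 → 25 < 40
No further insolvencies.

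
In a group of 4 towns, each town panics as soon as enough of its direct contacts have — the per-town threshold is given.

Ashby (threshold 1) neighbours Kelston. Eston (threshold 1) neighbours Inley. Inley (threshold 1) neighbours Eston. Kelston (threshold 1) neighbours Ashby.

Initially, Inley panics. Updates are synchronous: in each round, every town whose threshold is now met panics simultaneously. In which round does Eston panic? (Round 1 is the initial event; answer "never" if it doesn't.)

2

Round 1 — Inley panics (initial).
Round 2 — checking thresholds:
  Eston: 1 of 1 neighbours ≥ 1, panics.
Round 3 — no new panics; cascade stops.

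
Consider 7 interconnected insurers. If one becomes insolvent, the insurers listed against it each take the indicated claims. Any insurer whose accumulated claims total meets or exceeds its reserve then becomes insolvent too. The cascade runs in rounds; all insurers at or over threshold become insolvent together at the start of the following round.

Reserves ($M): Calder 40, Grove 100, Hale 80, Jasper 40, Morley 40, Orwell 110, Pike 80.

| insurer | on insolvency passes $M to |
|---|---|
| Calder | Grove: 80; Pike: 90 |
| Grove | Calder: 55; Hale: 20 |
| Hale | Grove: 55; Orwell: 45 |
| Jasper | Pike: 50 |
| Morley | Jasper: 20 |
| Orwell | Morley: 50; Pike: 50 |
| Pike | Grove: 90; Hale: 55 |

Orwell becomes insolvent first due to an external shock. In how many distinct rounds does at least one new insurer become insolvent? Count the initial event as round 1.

Round 1 — Orwell becomes insolvent (initial).
  Morley: +50 → 50 ≥ 40
  Pike: +50 → 50 < 80
Round 2 — Morley becomes insolvent.
  Jasper: +20 → 20 < 40
No further insolvencies.

2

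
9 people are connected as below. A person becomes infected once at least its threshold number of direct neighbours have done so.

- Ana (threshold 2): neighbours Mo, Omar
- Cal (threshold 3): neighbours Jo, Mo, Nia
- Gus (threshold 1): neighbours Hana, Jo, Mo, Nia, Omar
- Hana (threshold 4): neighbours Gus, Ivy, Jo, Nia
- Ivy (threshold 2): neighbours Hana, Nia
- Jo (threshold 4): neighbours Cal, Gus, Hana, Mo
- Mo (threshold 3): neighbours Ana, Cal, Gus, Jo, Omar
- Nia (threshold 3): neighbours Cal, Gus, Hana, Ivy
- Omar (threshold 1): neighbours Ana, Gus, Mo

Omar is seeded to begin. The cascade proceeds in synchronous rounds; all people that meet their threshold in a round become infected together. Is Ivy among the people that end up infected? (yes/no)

Round 1 — Omar becomes infected (initial).
Round 2 — checking thresholds:
  Ana: 1 of 2 neighbours < 2, below threshold.
  Gus: 1 of 5 neighbours ≥ 1, becomes infected.
  Mo: 1 of 5 neighbours < 3, below threshold.
Round 3 — no new infections; cascade stops.

no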